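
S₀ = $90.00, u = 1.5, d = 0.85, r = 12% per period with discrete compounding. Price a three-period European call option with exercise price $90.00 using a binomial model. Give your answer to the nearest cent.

$30.88

Risk-neutral probability p = (1 + 0.12 − 0.85)/(1.5 − 0.85) = 0.2700/0.6500 = 0.4154
Terminal stock prices: S_uuu = 303.8, S_uud = 172.1, S_udd = 97.54, S_ddd = 55.27
Terminal payoffs (S − K): max(213.8, 0) = 213.8, max(82.12, 0) = 82.12, max(7.537, 0) = 7.537, max(-34.73, 0) = 0
Node uu (S = 202.5): V_uu = 1/1.12·[0.4154·213.7500 + 0.5846·82.1250] = 122.1429
Node ud (S = 114.8): V_ud = 1/1.12·[0.4154·82.1250 + 0.5846·7.5375] = 34.3929
Node dd (S = 65.02): V_dd = 1/1.12·[0.4154·7.5375 + 0.5846·0.0000] = 2.7955
Node u (S = 135): V_u = 1/1.12·[0.4154·122.1429 + 0.5846·34.3929] = 63.2526
Node d (S = 76.5): V_d = 1/1.12·[0.4154·34.3929 + 0.5846·2.7955] = 14.2148
Node 0 (S = 90): V_0 = 1/1.12·[0.4154·63.2526 + 0.5846·14.2148] = 30.8789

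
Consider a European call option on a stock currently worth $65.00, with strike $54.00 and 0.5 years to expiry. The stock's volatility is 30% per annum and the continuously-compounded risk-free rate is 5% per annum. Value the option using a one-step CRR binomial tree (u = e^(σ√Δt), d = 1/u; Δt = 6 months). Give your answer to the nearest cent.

$13.02

CRR parameters: u = e^(σ√Δt) = e^(0.3·√0.5) = 1.2363, d = 1/u = 0.8089
Per-period rate: rΔt = 0.05·0.5 = 0.025, so R = e^0.025 = 1.0253
Risk-neutral probability p = (e^0.025 − 0.8089)/(1.2363 − 0.8089) = 0.2165/0.4275 = 0.5064
Terminal stock prices: S_u = 80.36, S_d = 52.58
Terminal payoffs (S − K): max(26.36, 0) = 26.36, max(-1.424, 0) = 0
Node 0 (S = 65): V_0 = e^(−0.025)·[0.5064·26.3602 + 0.4936·0.0000] = 13.0189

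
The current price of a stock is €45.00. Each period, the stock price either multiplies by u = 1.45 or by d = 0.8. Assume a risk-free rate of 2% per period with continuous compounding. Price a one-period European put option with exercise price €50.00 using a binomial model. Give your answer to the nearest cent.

Risk-neutral probability p = (e^0.02 − 0.8)/(1.45 − 0.8) = 0.2202/0.6500 = 0.3388
Terminal stock prices: S_u = 65.25, S_d = 36
Terminal payoffs (K − S): max(-15.25, 0) = 0, max(14, 0) = 14
Node 0 (S = 45): V_0 = e^(−0.02)·[0.3388·0.0000 + 0.6612·14.0000] = 9.0739

€9.07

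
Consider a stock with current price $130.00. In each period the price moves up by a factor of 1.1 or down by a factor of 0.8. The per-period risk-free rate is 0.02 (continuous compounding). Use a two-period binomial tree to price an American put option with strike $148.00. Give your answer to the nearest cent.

$18.00

Risk-neutral probability p = (e^0.02 − 0.8)/(1.1 − 0.8) = 0.2202/0.3000 = 0.7340
Terminal stock prices: S_uu = 157.3, S_ud = 114.4, S_dd = 83.2
Terminal payoffs (K − S): max(-9.3, 0) = 0, max(33.6, 0) = 33.6, max(64.8, 0) = 64.8
Node u (S = 143): continuation = e^(−0.02)·[0.7340·0.0000 + 0.2660·33.6000] = 8.7605; exercise value = 5.0000 ≤ continuation, so V_u = 8.7605
Node d (S = 104): continuation = e^(−0.02)·[0.7340·33.6000 + 0.2660·64.8000] = 41.0694; exercise value = 44.0000 > continuation, so V_d = 44.0000 (exercise)
Node 0 (S = 130): continuation = e^(−0.02)·[0.7340·8.7605 + 0.2660·44.0000] = 17.7750; exercise value = 18.0000 > continuation, so V_0 = 18.0000 (exercise)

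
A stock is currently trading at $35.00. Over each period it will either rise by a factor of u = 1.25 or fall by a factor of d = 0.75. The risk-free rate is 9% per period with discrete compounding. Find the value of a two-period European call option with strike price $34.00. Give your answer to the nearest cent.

$8.05

Risk-neutral probability p = (1 + 0.09 − 0.75)/(1.25 − 0.75) = 0.3400/0.5000 = 0.6800
Terminal stock prices: S_uu = 54.69, S_ud = 32.81, S_dd = 19.69
Terminal payoffs (S − K): max(20.69, 0) = 20.69, max(-1.188, 0) = 0, max(-14.31, 0) = 0
Node u (S = 43.75): V_u = 1/1.09·[0.6800·20.6875 + 0.3200·0.0000] = 12.9060
Node d (S = 26.25): V_d = 1/1.09·[0.6800·0.0000 + 0.3200·0.0000] = 0.0000
Node 0 (S = 35): V_0 = 1/1.09·[0.6800·12.9060 + 0.3200·0.0000] = 8.0514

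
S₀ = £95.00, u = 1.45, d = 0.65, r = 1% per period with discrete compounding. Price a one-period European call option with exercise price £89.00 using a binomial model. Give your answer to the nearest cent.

£21.72

Risk-neutral probability p = (1 + 0.01 − 0.65)/(1.45 − 0.65) = 0.3600/0.8000 = 0.4500
Terminal stock prices: S_u = 137.8, S_d = 61.75
Terminal payoffs (S − K): max(48.75, 0) = 48.75, max(-27.25, 0) = 0
Node 0 (S = 95): V_0 = 1/1.01·[0.4500·48.7500 + 0.5500·0.0000] = 21.7203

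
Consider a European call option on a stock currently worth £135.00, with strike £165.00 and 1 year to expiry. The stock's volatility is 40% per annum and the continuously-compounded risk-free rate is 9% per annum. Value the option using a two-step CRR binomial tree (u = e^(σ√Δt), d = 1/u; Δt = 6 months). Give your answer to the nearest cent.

£17.28

CRR parameters: u = e^(σ√Δt) = e^(0.4·√0.5) = 1.3269, d = 1/u = 0.7536
Per-period rate: rΔt = 0.09·0.5 = 0.045, so R = e^0.045 = 1.0460
Risk-neutral probability p = (e^0.045 − 0.7536)/(1.3269 − 0.7536) = 0.2924/0.5733 = 0.5100
Terminal stock prices: S_uu = 237.7, S_ud = 135, S_dd = 76.68
Terminal payoffs (S − K): max(72.69, 0) = 72.69, max(-30, 0) = 0, max(-88.32, 0) = 0
Node u (S = 179.1): V_u = e^(−0.045)·[0.5100·72.6883 + 0.4900·0.0000] = 35.4432
Node d (S = 101.7): V_d = e^(−0.045)·[0.5100·0.0000 + 0.4900·0.0000] = 0.0000
Node 0 (S = 135): V_0 = e^(−0.045)·[0.5100·35.4432 + 0.4900·0.0000] = 17.2823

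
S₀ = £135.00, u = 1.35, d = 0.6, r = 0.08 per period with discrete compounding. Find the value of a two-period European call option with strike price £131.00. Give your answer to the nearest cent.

£40.40

Risk-neutral probability p = (1 + 0.08 − 0.6)/(1.35 − 0.6) = 0.4800/0.7500 = 0.6400
Terminal stock prices: S_uu = 246, S_ud = 109.3, S_dd = 48.6
Terminal payoffs (S − K): max(115, 0) = 115, max(-21.65, 0) = 0, max(-82.4, 0) = 0
Node u (S = 182.2): V_u = 1/1.08·[0.6400·115.0375 + 0.3600·0.0000] = 68.1704
Node d (S = 81): V_d = 1/1.08·[0.6400·0.0000 + 0.3600·0.0000] = 0.0000
Node 0 (S = 135): V_0 = 1/1.08·[0.6400·68.1704 + 0.3600·0.0000] = 40.3973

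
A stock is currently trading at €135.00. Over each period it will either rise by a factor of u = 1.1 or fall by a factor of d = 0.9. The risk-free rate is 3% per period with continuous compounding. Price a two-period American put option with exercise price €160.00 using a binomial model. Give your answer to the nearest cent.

Risk-neutral probability p = (e^0.03 − 0.9)/(1.1 − 0.9) = 0.1305/0.2000 = 0.6523
Terminal stock prices: S_uu = 163.4, S_ud = 133.7, S_dd = 109.4
Terminal payoffs (K − S): max(-3.35, 0) = 0, max(26.35, 0) = 26.35, max(50.65, 0) = 50.65
Node u (S = 148.5): continuation = e^(−0.03)·[0.6523·0.0000 + 0.3477·26.3500] = 8.8918; exercise value = 11.5000 > continuation, so V_u = 11.5000 (exercise)
Node d (S = 121.5): continuation = e^(−0.03)·[0.6523·26.3500 + 0.3477·50.6500] = 33.7713; exercise value = 38.5000 > continuation, so V_d = 38.5000 (exercise)
Node 0 (S = 135): continuation = e^(−0.03)·[0.6523·11.5000 + 0.3477·38.5000] = 20.2713; exercise value = 25.0000 > continuation, so V_0 = 25.0000 (exercise)

€25.00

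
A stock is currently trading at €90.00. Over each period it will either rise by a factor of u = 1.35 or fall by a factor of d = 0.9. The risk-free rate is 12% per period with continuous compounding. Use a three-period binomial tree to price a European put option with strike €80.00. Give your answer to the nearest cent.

Risk-neutral probability p = (e^0.12 − 0.9)/(1.35 − 0.9) = 0.2275/0.4500 = 0.5055
Terminal stock prices: S_uuu = 221.4, S_uud = 147.6, S_udd = 98.42, S_ddd = 65.61
Terminal payoffs (K − S): max(-141.4, 0) = 0, max(-67.62, 0) = 0, max(-18.42, 0) = 0, max(14.39, 0) = 14.39
Node uu (S = 164): V_uu = e^(−0.12)·[0.5055·0.0000 + 0.4945·0.0000] = 0.0000
Node ud (S = 109.4): V_ud = e^(−0.12)·[0.5055·0.0000 + 0.4945·0.0000] = 0.0000
Node dd (S = 72.9): V_dd = e^(−0.12)·[0.5055·0.0000 + 0.4945·14.3900] = 6.3106
Node u (S = 121.5): V_u = e^(−0.12)·[0.5055·0.0000 + 0.4945·0.0000] = 0.0000
Node d (S = 81): V_d = e^(−0.12)·[0.5055·0.0000 + 0.4945·6.3106] = 2.7674
Node 0 (S = 90): V_0 = e^(−0.12)·[0.5055·0.0000 + 0.4945·2.7674] = 1.2136

€1.21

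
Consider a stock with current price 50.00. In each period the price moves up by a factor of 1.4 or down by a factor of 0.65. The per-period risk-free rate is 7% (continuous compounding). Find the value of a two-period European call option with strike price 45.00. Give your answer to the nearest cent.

Risk-neutral probability p = (e^0.07 − 0.65)/(1.4 − 0.65) = 0.4225/0.7500 = 0.5633
Terminal stock prices: S_uu = 98, S_ud = 45.5, S_dd = 21.13
Terminal payoffs (S − K): max(53, 0) = 53, max(0.5, 0) = 0.5, max(-23.87, 0) = 0
Node u (S = 70): V_u = e^(−0.07)·[0.5633·53.0000 + 0.4367·0.5000] = 28.0423
Node d (S = 32.5): V_d = e^(−0.07)·[0.5633·0.5000 + 0.4367·0.0000] = 0.2626
Node 0 (S = 50): V_0 = e^(−0.07)·[0.5633·28.0423 + 0.4367·0.2626] = 14.8364

14.84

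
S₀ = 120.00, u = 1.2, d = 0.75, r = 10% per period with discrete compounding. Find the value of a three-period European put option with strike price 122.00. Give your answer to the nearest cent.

Risk-neutral probability p = (1 + 0.1 − 0.75)/(1.2 − 0.75) = 0.3500/0.4500 = 0.7778
Terminal stock prices: S_uuu = 207.4, S_uud = 129.6, S_udd = 81, S_ddd = 50.62
Terminal payoffs (K − S): max(-85.36, 0) = 0, max(-7.6, 0) = 0, max(41, 0) = 41, max(71.38, 0) = 71.38
Node uu (S = 172.8): V_uu = 1/1.1·[0.7778·0.0000 + 0.2222·0.0000] = 0.0000
Node ud (S = 108): V_ud = 1/1.1·[0.7778·0.0000 + 0.2222·41.0000] = 8.2828
Node dd (S = 67.5): V_dd = 1/1.1·[0.7778·41.0000 + 0.2222·71.3750] = 43.4091
Node u (S = 144): V_u = 1/1.1·[0.7778·0.0000 + 0.2222·8.2828] = 1.6733
Node d (S = 90): V_d = 1/1.1·[0.7778·8.2828 + 0.2222·43.4091] = 14.6261
Node 0 (S = 120): V_0 = 1/1.1·[0.7778·1.6733 + 0.2222·14.6261] = 4.1379

4.14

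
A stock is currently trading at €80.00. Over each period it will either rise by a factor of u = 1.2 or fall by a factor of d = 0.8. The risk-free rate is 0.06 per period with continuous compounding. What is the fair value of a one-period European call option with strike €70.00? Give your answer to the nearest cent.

Risk-neutral probability p = (e^0.06 − 0.8)/(1.2 − 0.8) = 0.2618/0.4000 = 0.6546
Terminal stock prices: S_u = 96, S_d = 64
Terminal payoffs (S − K): max(26, 0) = 26, max(-6, 0) = 0
Node 0 (S = 80): V_0 = e^(−0.06)·[0.6546·26.0000 + 0.3454·0.0000] = 16.0282

€16.03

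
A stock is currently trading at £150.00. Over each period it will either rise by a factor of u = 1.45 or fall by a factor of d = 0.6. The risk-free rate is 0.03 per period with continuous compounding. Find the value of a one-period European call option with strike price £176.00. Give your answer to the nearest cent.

Risk-neutral probability p = (e^0.03 − 0.6)/(1.45 − 0.6) = 0.4305/0.8500 = 0.5064
Terminal stock prices: S_u = 217.5, S_d = 90
Terminal payoffs (S − K): max(41.5, 0) = 41.5, max(-86, 0) = 0
Node 0 (S = 150): V_0 = e^(−0.03)·[0.5064·41.5000 + 0.4936·0.0000] = 20.3952

£20.40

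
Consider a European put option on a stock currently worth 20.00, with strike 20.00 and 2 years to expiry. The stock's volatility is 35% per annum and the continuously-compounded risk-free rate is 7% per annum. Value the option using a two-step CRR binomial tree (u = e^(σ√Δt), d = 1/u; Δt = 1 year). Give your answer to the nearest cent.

2.06

CRR parameters: u = e^(σ√Δt) = e^(0.35·√1) = 1.4191, d = 1/u = 0.7047
Per-period rate: rΔt = 0.07·1 = 0.07, so R = e^0.07 = 1.0725
Risk-neutral probability p = (e^0.07 − 0.7047)/(1.4191 − 0.7047) = 0.3678/0.7144 = 0.5149
Terminal stock prices: S_uu = 40.28, S_ud = 20, S_dd = 9.932
Terminal payoffs (K − S): max(-20.28, 0) = 0, max(0, 0) = 0, max(10.07, 0) = 10.07
Node u (S = 28.38): V_u = e^(−0.07)·[0.5149·0.0000 + 0.4851·0.0000] = 0.0000
Node d (S = 14.09): V_d = e^(−0.07)·[0.5149·0.0000 + 0.4851·10.0683] = 4.5541
Node 0 (S = 20): V_0 = e^(−0.07)·[0.5149·0.0000 + 0.4851·4.5541] = 2.0599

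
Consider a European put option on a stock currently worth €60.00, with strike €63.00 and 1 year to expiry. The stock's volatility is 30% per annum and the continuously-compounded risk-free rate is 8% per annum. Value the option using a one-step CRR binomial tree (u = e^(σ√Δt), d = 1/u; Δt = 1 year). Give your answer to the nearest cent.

CRR parameters: u = e^(σ√Δt) = e^(0.3·√1) = 1.3499, d = 1/u = 0.7408
Per-period rate: rΔt = 0.08·1 = 0.08, so R = e^0.08 = 1.0833
Risk-neutral probability p = (e^0.08 − 0.7408)/(1.3499 − 0.7408) = 0.3425/0.6090 = 0.5623
Terminal stock prices: S_u = 80.99, S_d = 44.45
Terminal payoffs (K − S): max(-17.99, 0) = 0, max(18.55, 0) = 18.55
Node 0 (S = 60): V_0 = e^(−0.08)·[0.5623·0.0000 + 0.4377·18.5509] = 7.4953

€7.50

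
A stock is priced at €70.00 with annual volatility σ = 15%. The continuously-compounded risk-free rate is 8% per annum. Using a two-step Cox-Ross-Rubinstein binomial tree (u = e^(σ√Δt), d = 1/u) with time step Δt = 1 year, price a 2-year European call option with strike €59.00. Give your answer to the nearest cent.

CRR parameters: u = e^(σ√Δt) = e^(0.15·√1) = 1.1618, d = 1/u = 0.8607
Per-period rate: rΔt = 0.08·1 = 0.08, so R = e^0.08 = 1.0833
Risk-neutral probability p = (e^0.08 − 0.8607)/(1.1618 − 0.8607) = 0.2226/0.3011 = 0.7392
Terminal stock prices: S_uu = 94.49, S_ud = 70, S_dd = 51.86
Terminal payoffs (S − K): max(35.49, 0) = 35.49, max(11, 0) = 11, max(-7.143, 0) = 0
Node u (S = 81.33): V_u = e^(−0.08)·[0.7392·35.4901 + 0.2608·11.0000] = 26.8645
Node d (S = 60.25): V_d = e^(−0.08)·[0.7392·11.0000 + 0.2608·0.0000] = 7.5056
Node 0 (S = 70): V_0 = e^(−0.08)·[0.7392·26.8645 + 0.2608·7.5056] = 20.1377

€20.14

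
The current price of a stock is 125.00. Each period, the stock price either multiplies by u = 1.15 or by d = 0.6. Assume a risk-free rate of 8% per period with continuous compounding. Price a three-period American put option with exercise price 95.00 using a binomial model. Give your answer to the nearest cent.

Risk-neutral probability p = (e^0.08 − 0.6)/(1.15 − 0.6) = 0.4833/0.5500 = 0.8787
Terminal stock prices: S_uuu = 190.1, S_uud = 99.19, S_udd = 51.75, S_ddd = 27
Terminal payoffs (K − S): max(-95.11, 0) = 0, max(-4.187, 0) = 0, max(43.25, 0) = 43.25, max(68, 0) = 68
Node uu (S = 165.3): continuation = e^(−0.08)·[0.8787·0.0000 + 0.1213·0.0000] = 0.0000; exercise value = 0.0000 ≤ continuation, so V_uu = 0.0000
Node ud (S = 86.25): continuation = e^(−0.08)·[0.8787·0.0000 + 0.1213·43.2500] = 4.8427; exercise value = 8.7500 > continuation, so V_ud = 8.7500 (exercise)
Node dd (S = 45): continuation = e^(−0.08)·[0.8787·43.2500 + 0.1213·68.0000] = 42.6961; exercise value = 50.0000 > continuation, so V_dd = 50.0000 (exercise)
Node u (S = 143.8): continuation = e^(−0.08)·[0.8787·0.0000 + 0.1213·8.7500] = 0.9797; exercise value = 0.0000 ≤ continuation, so V_u = 0.9797
Node d (S = 75): continuation = e^(−0.08)·[0.8787·8.7500 + 0.1213·50.0000] = 12.6961; exercise value = 20.0000 > continuation, so V_d = 20.0000 (exercise)
Node 0 (S = 125): continuation = e^(−0.08)·[0.8787·0.9797 + 0.1213·20.0000] = 3.0341; exercise value = 0.0000 ≤ continuation, so V_0 = 3.0341

3.03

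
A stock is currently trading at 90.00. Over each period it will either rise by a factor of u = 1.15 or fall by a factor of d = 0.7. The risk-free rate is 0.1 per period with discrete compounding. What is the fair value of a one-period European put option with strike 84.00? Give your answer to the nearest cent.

2.12

Risk-neutral probability p = (1 + 0.1 − 0.7)/(1.15 − 0.7) = 0.4000/0.4500 = 0.8889
Terminal stock prices: S_u = 103.5, S_d = 63
Terminal payoffs (K − S): max(-19.5, 0) = 0, max(21, 0) = 21
Node 0 (S = 90): V_0 = 1/1.1·[0.8889·0.0000 + 0.1111·21.0000] = 2.1212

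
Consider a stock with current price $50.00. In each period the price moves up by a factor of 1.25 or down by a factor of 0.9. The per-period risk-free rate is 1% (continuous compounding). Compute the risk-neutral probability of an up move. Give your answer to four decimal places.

Risk-neutral probability p = (e^0.01 − 0.9)/(1.25 − 0.9) = 0.1101/0.3500 = 0.3144

p = 0.3144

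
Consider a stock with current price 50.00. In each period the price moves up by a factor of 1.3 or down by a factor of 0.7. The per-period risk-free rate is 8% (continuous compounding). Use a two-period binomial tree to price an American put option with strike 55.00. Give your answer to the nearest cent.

8.54

Risk-neutral probability p = (e^0.08 − 0.7)/(1.3 − 0.7) = 0.3833/0.6000 = 0.6388
Terminal stock prices: S_uu = 84.5, S_ud = 45.5, S_dd = 24.5
Terminal payoffs (K − S): max(-29.5, 0) = 0, max(9.5, 0) = 9.5, max(30.5, 0) = 30.5
Node u (S = 65): continuation = e^(−0.08)·[0.6388·0.0000 + 0.3612·9.5000] = 3.1675; exercise value = 0.0000 ≤ continuation, so V_u = 3.1675
Node d (S = 35): continuation = e^(−0.08)·[0.6388·9.5000 + 0.3612·30.5000] = 15.7714; exercise value = 20.0000 > continuation, so V_d = 20.0000 (exercise)
Node 0 (S = 50): continuation = e^(−0.08)·[0.6388·3.1675 + 0.3612·20.0000] = 8.5362; exercise value = 5.0000 ≤ continuation, so V_0 = 8.5362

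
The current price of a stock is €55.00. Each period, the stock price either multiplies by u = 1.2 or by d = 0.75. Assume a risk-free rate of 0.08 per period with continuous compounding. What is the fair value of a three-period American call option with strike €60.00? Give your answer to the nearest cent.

€11.20

Risk-neutral probability p = (e^0.08 − 0.75)/(1.2 − 0.75) = 0.3333/0.4500 = 0.7406
Terminal stock prices: S_uuu = 95.04, S_uud = 59.4, S_udd = 37.12, S_ddd = 23.2
Terminal payoffs (S − K): max(35.04, 0) = 35.04, max(-0.6, 0) = 0, max(-22.88, 0) = 0, max(-36.8, 0) = 0
Node uu (S = 79.2): continuation = e^(−0.08)·[0.7406·35.0400 + 0.2594·0.0000] = 23.9567; exercise value = 19.2000 ≤ continuation, so V_uu = 23.9567
Node ud (S = 49.5): continuation = e^(−0.08)·[0.7406·0.0000 + 0.2594·0.0000] = 0.0000; exercise value = 0.0000 ≤ continuation, so V_ud = 0.0000
Node dd (S = 30.94): continuation = e^(−0.08)·[0.7406·0.0000 + 0.2594·0.0000] = 0.0000; exercise value = 0.0000 ≤ continuation, so V_dd = 0.0000
Node u (S = 66): continuation = e^(−0.08)·[0.7406·23.9567 + 0.2594·0.0000] = 16.3791; exercise value = 6.0000 ≤ continuation, so V_u = 16.3791
Node d (S = 41.25): continuation = e^(−0.08)·[0.7406·0.0000 + 0.2594·0.0000] = 0.0000; exercise value = 0.0000 ≤ continuation, so V_d = 0.0000
Node 0 (S = 55): continuation = e^(−0.08)·[0.7406·16.3791 + 0.2594·0.0000] = 11.1983; exercise value = 0.0000 ≤ continuation, so V_0 = 11.1983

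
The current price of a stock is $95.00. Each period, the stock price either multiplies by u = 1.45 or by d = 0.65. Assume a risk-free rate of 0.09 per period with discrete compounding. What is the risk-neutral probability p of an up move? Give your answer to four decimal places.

p = 0.5500

Risk-neutral probability p = (1 + 0.09 − 0.65)/(1.45 − 0.65) = 0.4400/0.8000 = 0.5500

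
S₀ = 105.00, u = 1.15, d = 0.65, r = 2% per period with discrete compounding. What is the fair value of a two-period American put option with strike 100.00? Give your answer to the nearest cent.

12.07

Risk-neutral probability p = (1 + 0.02 − 0.65)/(1.15 − 0.65) = 0.3700/0.5000 = 0.7400
Terminal stock prices: S_uu = 138.9, S_ud = 78.49, S_dd = 44.36
Terminal payoffs (K − S): max(-38.86, 0) = 0, max(21.51, 0) = 21.51, max(55.64, 0) = 55.64
Node u (S = 120.7): continuation = 1/1.02·[0.7400·0.0000 + 0.2600·21.5125] = 5.4836; exercise value = 0.0000 ≤ continuation, so V_u = 5.4836
Node d (S = 68.25): continuation = 1/1.02·[0.7400·21.5125 + 0.2600·55.6375] = 29.7892; exercise value = 31.7500 > continuation, so V_d = 31.7500 (exercise)
Node 0 (S = 105): continuation = 1/1.02·[0.7400·5.4836 + 0.2600·31.7500] = 12.0714; exercise value = 0.0000 ≤ continuation, so V_0 = 12.0714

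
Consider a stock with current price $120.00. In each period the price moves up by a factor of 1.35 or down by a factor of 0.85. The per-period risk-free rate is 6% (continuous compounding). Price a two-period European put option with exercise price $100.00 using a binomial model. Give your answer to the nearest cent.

$3.92

Risk-neutral probability p = (e^0.06 − 0.85)/(1.35 − 0.85) = 0.2118/0.5000 = 0.4237
Terminal stock prices: S_uu = 218.7, S_ud = 137.7, S_dd = 86.7
Terminal payoffs (K − S): max(-118.7, 0) = 0, max(-37.7, 0) = 0, max(13.3, 0) = 13.3
Node u (S = 162): V_u = e^(−0.06)·[0.4237·0.0000 + 0.5763·0.0000] = 0.0000
Node d (S = 102): V_d = e^(−0.06)·[0.4237·0.0000 + 0.5763·13.3000] = 7.2188
Node 0 (S = 120): V_0 = e^(−0.06)·[0.4237·0.0000 + 0.5763·7.2188] = 3.9181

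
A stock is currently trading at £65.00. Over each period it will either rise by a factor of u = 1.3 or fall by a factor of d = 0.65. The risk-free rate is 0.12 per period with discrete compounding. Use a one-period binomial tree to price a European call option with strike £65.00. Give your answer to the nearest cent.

Risk-neutral probability p = (1 + 0.12 − 0.65)/(1.3 − 0.65) = 0.4700/0.6500 = 0.7231
Terminal stock prices: S_u = 84.5, S_d = 42.25
Terminal payoffs (S − K): max(19.5, 0) = 19.5, max(-22.75, 0) = 0
Node 0 (S = 65): V_0 = 1/1.12·[0.7231·19.5000 + 0.2769·0.0000] = 12.5893

£12.59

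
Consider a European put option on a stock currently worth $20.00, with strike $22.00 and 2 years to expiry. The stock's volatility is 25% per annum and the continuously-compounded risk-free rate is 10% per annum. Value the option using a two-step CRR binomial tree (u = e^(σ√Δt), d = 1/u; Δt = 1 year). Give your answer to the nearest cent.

$1.76

CRR parameters: u = e^(σ√Δt) = e^(0.25·√1) = 1.2840, d = 1/u = 0.7788
Per-period rate: rΔt = 0.1·1 = 0.1, so R = e^0.1 = 1.1052
Risk-neutral probability p = (e^0.1 − 0.7788)/(1.2840 − 0.7788) = 0.3264/0.5052 = 0.6460
Terminal stock prices: S_uu = 32.97, S_ud = 20, S_dd = 12.13
Terminal payoffs (K − S): max(-10.97, 0) = 0, max(2, 0) = 2, max(9.869, 0) = 9.869
Node u (S = 25.68): V_u = e^(−0.1)·[0.6460·0.0000 + 0.3540·2.0000] = 0.6406
Node d (S = 15.58): V_d = e^(−0.1)·[0.6460·2.0000 + 0.3540·9.8694] = 4.3304
Node 0 (S = 20): V_0 = e^(−0.1)·[0.6460·0.6406 + 0.3540·4.3304] = 1.7616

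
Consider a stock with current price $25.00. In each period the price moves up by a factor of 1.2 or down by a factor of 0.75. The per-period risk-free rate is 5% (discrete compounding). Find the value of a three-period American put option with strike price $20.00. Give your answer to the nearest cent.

Risk-neutral probability p = (1 + 0.05 − 0.75)/(1.2 − 0.75) = 0.3000/0.4500 = 0.6667
Terminal stock prices: S_uuu = 43.2, S_uud = 27, S_udd = 16.88, S_ddd = 10.55
Terminal payoffs (K − S): max(-23.2, 0) = 0, max(-7, 0) = 0, max(3.125, 0) = 3.125, max(9.453, 0) = 9.453
Node uu (S = 36): continuation = 1/1.05·[0.6667·0.0000 + 0.3333·0.0000] = 0.0000; exercise value = 0.0000 ≤ continuation, so V_uu = 0.0000
Node ud (S = 22.5): continuation = 1/1.05·[0.6667·0.0000 + 0.3333·3.1250] = 0.9921; exercise value = 0.0000 ≤ continuation, so V_ud = 0.9921
Node dd (S = 14.06): continuation = 1/1.05·[0.6667·3.1250 + 0.3333·9.4531] = 4.9851; exercise value = 5.9375 > continuation, so V_dd = 5.9375 (exercise)
Node u (S = 30): continuation = 1/1.05·[0.6667·0.0000 + 0.3333·0.9921] = 0.3149; exercise value = 0.0000 ≤ continuation, so V_u = 0.3149
Node d (S = 18.75): continuation = 1/1.05·[0.6667·0.9921 + 0.3333·5.9375] = 2.5148; exercise value = 1.2500 ≤ continuation, so V_d = 2.5148
Node 0 (S = 25): continuation = 1/1.05·[0.6667·0.3149 + 0.3333·2.5148] = 0.9983; exercise value = 0.0000 ≤ continuation, so V_0 = 0.9983

$1.00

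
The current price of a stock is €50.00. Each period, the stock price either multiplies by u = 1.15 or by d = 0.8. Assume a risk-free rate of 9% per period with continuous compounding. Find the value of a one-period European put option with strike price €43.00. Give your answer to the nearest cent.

€0.44

Risk-neutral probability p = (e^0.09 − 0.8)/(1.15 − 0.8) = 0.2942/0.3500 = 0.8405
Terminal stock prices: S_u = 57.5, S_d = 40
Terminal payoffs (K − S): max(-14.5, 0) = 0, max(3, 0) = 3
Node 0 (S = 50): V_0 = e^(−0.09)·[0.8405·0.0000 + 0.1595·3.0000] = 0.4373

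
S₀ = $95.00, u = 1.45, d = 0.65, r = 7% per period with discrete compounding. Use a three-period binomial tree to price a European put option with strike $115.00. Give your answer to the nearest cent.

$24.25

Risk-neutral probability p = (1 + 0.07 − 0.65)/(1.45 − 0.65) = 0.4200/0.8000 = 0.5250
Terminal stock prices: S_uuu = 289.6, S_uud = 129.8, S_udd = 58.2, S_ddd = 26.09
Terminal payoffs (K − S): max(-174.6, 0) = 0, max(-14.83, 0) = 0, max(56.8, 0) = 56.8, max(88.91, 0) = 88.91
Node uu (S = 199.7): V_uu = 1/1.07·[0.5250·0.0000 + 0.4750·0.0000] = 0.0000
Node ud (S = 89.54): V_ud = 1/1.07·[0.5250·0.0000 + 0.4750·56.8006] = 25.2152
Node dd (S = 40.14): V_dd = 1/1.07·[0.5250·56.8006 + 0.4750·88.9106] = 67.3391
Node u (S = 137.8): V_u = 1/1.07·[0.5250·0.0000 + 0.4750·25.2152] = 11.1937
Node d (S = 61.75): V_d = 1/1.07·[0.5250·25.2152 + 0.4750·67.3391] = 42.2655
Node 0 (S = 95): V_0 = 1/1.07·[0.5250·11.1937 + 0.4750·42.2655] = 24.2549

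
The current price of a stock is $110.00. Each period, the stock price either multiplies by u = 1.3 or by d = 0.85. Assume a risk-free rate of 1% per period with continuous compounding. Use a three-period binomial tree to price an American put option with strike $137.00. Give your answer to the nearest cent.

Risk-neutral probability p = (e^0.01 − 0.85)/(1.3 − 0.85) = 0.1601/0.4500 = 0.3557
Terminal stock prices: S_uuu = 241.7, S_uud = 158, S_udd = 103.3, S_ddd = 67.55
Terminal payoffs (K − S): max(-104.7, 0) = 0, max(-21.02, 0) = 0, max(33.68, 0) = 33.68, max(69.45, 0) = 69.45
Node uu (S = 185.9): continuation = e^(−0.01)·[0.3557·0.0000 + 0.6443·0.0000] = 0.0000; exercise value = 0.0000 ≤ continuation, so V_uu = 0.0000
Node ud (S = 121.5): continuation = e^(−0.01)·[0.3557·0.0000 + 0.6443·33.6825] = 21.4868; exercise value = 15.4500 ≤ continuation, so V_ud = 21.4868
Node dd (S = 79.47): continuation = e^(−0.01)·[0.3557·33.6825 + 0.6443·69.4463] = 56.1618; exercise value = 57.5250 > continuation, so V_dd = 57.5250 (exercise)
Node u (S = 143): continuation = e^(−0.01)·[0.3557·0.0000 + 0.6443·21.4868] = 13.7069; exercise value = 0.0000 ≤ continuation, so V_u = 13.7069
Node d (S = 93.5): continuation = e^(−0.01)·[0.3557·21.4868 + 0.6443·57.5250] = 44.2626; exercise value = 43.5000 ≤ continuation, so V_d = 44.2626
Node 0 (S = 110): continuation = e^(−0.01)·[0.3557·13.7069 + 0.6443·44.2626] = 33.0626; exercise value = 27.0000 ≤ continuation, so V_0 = 33.0626

$33.06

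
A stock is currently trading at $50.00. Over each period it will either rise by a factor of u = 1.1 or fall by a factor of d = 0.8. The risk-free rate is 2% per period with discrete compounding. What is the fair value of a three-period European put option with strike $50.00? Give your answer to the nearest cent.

$3.27

Risk-neutral probability p = (1 + 0.02 − 0.8)/(1.1 − 0.8) = 0.2200/0.3000 = 0.7333
Terminal stock prices: S_uuu = 66.55, S_uud = 48.4, S_udd = 35.2, S_ddd = 25.6
Terminal payoffs (K − S): max(-16.55, 0) = 0, max(1.6, 0) = 1.6, max(14.8, 0) = 14.8, max(24.4, 0) = 24.4
Node uu (S = 60.5): V_uu = 1/1.02·[0.7333·0.0000 + 0.2667·1.6000] = 0.4183
Node ud (S = 44): V_ud = 1/1.02·[0.7333·1.6000 + 0.2667·14.8000] = 5.0196
Node dd (S = 32): V_dd = 1/1.02·[0.7333·14.8000 + 0.2667·24.4000] = 17.0196
Node u (S = 55): V_u = 1/1.02·[0.7333·0.4183 + 0.2667·5.0196] = 1.6131
Node d (S = 40): V_d = 1/1.02·[0.7333·5.0196 + 0.2667·17.0196] = 8.0584
Node 0 (S = 50): V_0 = 1/1.02·[0.7333·1.6131 + 0.2667·8.0584] = 3.2665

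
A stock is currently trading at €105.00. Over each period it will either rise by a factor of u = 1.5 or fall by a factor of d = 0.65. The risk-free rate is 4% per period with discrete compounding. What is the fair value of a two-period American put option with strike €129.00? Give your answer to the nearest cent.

Risk-neutral probability p = (1 + 0.04 − 0.65)/(1.5 − 0.65) = 0.3900/0.8500 = 0.4588
Terminal stock prices: S_uu = 236.2, S_ud = 102.4, S_dd = 44.36
Terminal payoffs (K − S): max(-107.2, 0) = 0, max(26.62, 0) = 26.62, max(84.64, 0) = 84.64
Node u (S = 157.5): continuation = 1/1.04·[0.4588·0.0000 + 0.5412·26.6250] = 13.8546; exercise value = 0.0000 ≤ continuation, so V_u = 13.8546
Node d (S = 68.25): continuation = 1/1.04·[0.4588·26.6250 + 0.5412·84.6375] = 55.7885; exercise value = 60.7500 > continuation, so V_d = 60.7500 (exercise)
Node 0 (S = 105): continuation = 1/1.04·[0.4588·13.8546 + 0.5412·60.7500] = 37.7243; exercise value = 24.0000 ≤ continuation, so V_0 = 37.7243

€37.72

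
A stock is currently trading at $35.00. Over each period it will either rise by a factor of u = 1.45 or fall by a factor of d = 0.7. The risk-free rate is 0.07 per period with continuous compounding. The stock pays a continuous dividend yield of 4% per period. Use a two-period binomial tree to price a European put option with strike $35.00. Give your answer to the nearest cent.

Per-period risk-free factor R = e^0.07 = 1.0725; dividend-adjusted growth = e^(0.07−0.04) = 1.0305.
Risk-neutral probability p = (1.0305 − 0.7)/(1.45 − 0.7) = 0.3305/0.7500 = 0.4406
Terminal stock prices: S_uu = 73.59, S_ud = 35.52, S_dd = 17.15
Terminal payoffs (K − S): max(-38.59, 0) = 0, max(-0.525, 0) = 0, max(17.85, 0) = 17.85
Node u (S = 50.75): V_u = e^(−0.07)·[0.4406·0.0000 + 0.5594·0.0000] = 0.0000
Node d (S = 24.5): V_d = e^(−0.07)·[0.4406·0.0000 + 0.5594·17.8500] = 9.3101
Node 0 (S = 35): V_0 = e^(−0.07)·[0.4406·0.0000 + 0.5594·9.3101] = 4.8559

$4.86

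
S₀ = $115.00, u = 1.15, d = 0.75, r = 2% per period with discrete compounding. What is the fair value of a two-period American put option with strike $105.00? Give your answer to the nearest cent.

Risk-neutral probability p = (1 + 0.02 − 0.75)/(1.15 − 0.75) = 0.2700/0.4000 = 0.6750
Terminal stock prices: S_uu = 152.1, S_ud = 99.19, S_dd = 64.69
Terminal payoffs (K − S): max(-47.09, 0) = 0, max(5.812, 0) = 5.812, max(40.31, 0) = 40.31
Node u (S = 132.2): continuation = 1/1.02·[0.6750·0.0000 + 0.3250·5.8125] = 1.8520; exercise value = 0.0000 ≤ continuation, so V_u = 1.8520
Node d (S = 86.25): continuation = 1/1.02·[0.6750·5.8125 + 0.3250·40.3125] = 16.6912; exercise value = 18.7500 > continuation, so V_d = 18.7500 (exercise)
Node 0 (S = 115): continuation = 1/1.02·[0.6750·1.8520 + 0.3250·18.7500] = 7.1999; exercise value = 0.0000 ≤ continuation, so V_0 = 7.1999

$7.20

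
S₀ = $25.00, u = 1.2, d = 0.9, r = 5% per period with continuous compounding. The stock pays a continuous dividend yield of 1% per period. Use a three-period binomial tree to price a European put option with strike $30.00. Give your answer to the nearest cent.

$3.46

Per-period risk-free factor R = e^0.05 = 1.0513; dividend-adjusted growth = e^(0.05−0.01) = 1.0408.
Risk-neutral probability p = (1.0408 − 0.9)/(1.2 − 0.9) = 0.1408/0.3000 = 0.4694
Terminal stock prices: S_uuu = 43.2, S_uud = 32.4, S_udd = 24.3, S_ddd = 18.23
Terminal payoffs (K − S): max(-13.2, 0) = 0, max(-2.4, 0) = 0, max(5.7, 0) = 5.7, max(11.77, 0) = 11.77
Node uu (S = 36): V_uu = e^(−0.05)·[0.4694·0.0000 + 0.5306·0.0000] = 0.0000
Node ud (S = 27): V_ud = e^(−0.05)·[0.4694·0.0000 + 0.5306·5.7000] = 2.8771
Node dd (S = 20.25): V_dd = e^(−0.05)·[0.4694·5.7000 + 0.5306·11.7750] = 8.4884
Node u (S = 30): V_u = e^(−0.05)·[0.4694·0.0000 + 0.5306·2.8771] = 1.4522
Node d (S = 22.5): V_d = e^(−0.05)·[0.4694·2.8771 + 0.5306·8.4884] = 5.5691
Node 0 (S = 25): V_0 = e^(−0.05)·[0.4694·1.4522 + 0.5306·5.5691] = 3.4594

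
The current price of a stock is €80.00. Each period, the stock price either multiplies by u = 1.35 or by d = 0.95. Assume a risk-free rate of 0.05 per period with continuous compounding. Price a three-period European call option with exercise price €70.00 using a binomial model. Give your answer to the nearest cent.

Risk-neutral probability p = (e^0.05 − 0.95)/(1.35 − 0.95) = 0.1013/0.4000 = 0.2532
Terminal stock prices: S_uuu = 196.8, S_uud = 138.5, S_udd = 97.47, S_ddd = 68.59
Terminal payoffs (S − K): max(126.8, 0) = 126.8, max(68.51, 0) = 68.51, max(27.47, 0) = 27.47, max(-1.41, 0) = 0
Node uu (S = 145.8): V_uu = e^(−0.05)·[0.2532·126.8300 + 0.7468·68.5100] = 79.2139
Node ud (S = 102.6): V_ud = e^(−0.05)·[0.2532·68.5100 + 0.7468·27.4700] = 36.0139
Node dd (S = 72.2): V_dd = e^(−0.05)·[0.2532·27.4700 + 0.7468·0.0000] = 6.6156
Node u (S = 108): V_u = e^(−0.05)·[0.2532·79.2139 + 0.7468·36.0139] = 44.6614
Node d (S = 76): V_d = e^(−0.05)·[0.2532·36.0139 + 0.7468·6.6156] = 13.3730
Node 0 (S = 80): V_0 = e^(−0.05)·[0.2532·44.6614 + 0.7468·13.3730] = 20.2559

€20.26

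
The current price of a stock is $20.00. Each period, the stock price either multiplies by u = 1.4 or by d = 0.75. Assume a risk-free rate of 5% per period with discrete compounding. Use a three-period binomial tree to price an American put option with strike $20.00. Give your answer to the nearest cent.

Risk-neutral probability p = (1 + 0.05 − 0.75)/(1.4 − 0.75) = 0.3000/0.6500 = 0.4615
Terminal stock prices: S_uuu = 54.88, S_uud = 29.4, S_udd = 15.75, S_ddd = 8.438
Terminal payoffs (K − S): max(-34.88, 0) = 0, max(-9.4, 0) = 0, max(4.25, 0) = 4.25, max(11.56, 0) = 11.56
Node uu (S = 39.2): continuation = 1/1.05·[0.4615·0.0000 + 0.5385·0.0000] = 0.0000; exercise value = 0.0000 ≤ continuation, so V_uu = 0.0000
Node ud (S = 21): continuation = 1/1.05·[0.4615·0.0000 + 0.5385·4.2500] = 2.1795; exercise value = 0.0000 ≤ continuation, so V_ud = 2.1795
Node dd (S = 11.25): continuation = 1/1.05·[0.4615·4.2500 + 0.5385·11.5625] = 7.7976; exercise value = 8.7500 > continuation, so V_dd = 8.7500 (exercise)
Node u (S = 28): continuation = 1/1.05·[0.4615·0.0000 + 0.5385·2.1795] = 1.1177; exercise value = 0.0000 ≤ continuation, so V_u = 1.1177
Node d (S = 15): continuation = 1/1.05·[0.4615·2.1795 + 0.5385·8.7500] = 5.4452; exercise value = 5.0000 ≤ continuation, so V_d = 5.4452
Node 0 (S = 20): continuation = 1/1.05·[0.4615·1.1177 + 0.5385·5.4452] = 3.2837; exercise value = 0.0000 ≤ continuation, so V_0 = 3.2837

$3.28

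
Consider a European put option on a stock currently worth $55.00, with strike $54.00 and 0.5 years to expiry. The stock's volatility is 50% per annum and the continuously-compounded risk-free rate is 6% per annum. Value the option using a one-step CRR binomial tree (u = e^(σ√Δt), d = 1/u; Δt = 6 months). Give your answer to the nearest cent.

CRR parameters: u = e^(σ√Δt) = e^(0.5·√0.5) = 1.4241, d = 1/u = 0.7022
Per-period rate: rΔt = 0.06·0.5 = 0.03, so R = e^0.03 = 1.0305
Risk-neutral probability p = (e^0.03 − 0.7022)/(1.4241 − 0.7022) = 0.3283/0.7219 = 0.4547
Terminal stock prices: S_u = 78.33, S_d = 38.62
Terminal payoffs (K − S): max(-24.33, 0) = 0, max(15.38, 0) = 15.38
Node 0 (S = 55): V_0 = e^(−0.03)·[0.4547·0.0000 + 0.5453·15.3796] = 8.1386

$8.14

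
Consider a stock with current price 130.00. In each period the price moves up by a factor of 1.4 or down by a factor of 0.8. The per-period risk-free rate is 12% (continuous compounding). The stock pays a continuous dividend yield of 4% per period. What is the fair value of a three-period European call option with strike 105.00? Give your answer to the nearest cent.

Per-period risk-free factor R = e^0.12 = 1.1275; dividend-adjusted growth = e^(0.12−0.04) = 1.0833.
Risk-neutral probability p = (1.0833 − 0.8)/(1.4 − 0.8) = 0.2833/0.6000 = 0.4721
Terminal stock prices: S_uuu = 356.7, S_uud = 203.8, S_udd = 116.5, S_ddd = 66.56
Terminal payoffs (S − K): max(251.7, 0) = 251.7, max(98.84, 0) = 98.84, max(11.48, 0) = 11.48, max(-38.44, 0) = 0
Node uu (S = 254.8): V_uu = e^(−0.12)·[0.4721·251.7200 + 0.5279·98.8400] = 151.6825
Node ud (S = 145.6): V_ud = e^(−0.12)·[0.4721·98.8400 + 0.5279·11.4800] = 46.7643
Node dd (S = 83.2): V_dd = e^(−0.12)·[0.4721·11.4800 + 0.5279·0.0000] = 4.8073
Node u (S = 182): V_u = e^(−0.12)·[0.4721·151.6825 + 0.5279·46.7643] = 85.4112
Node d (S = 104): V_d = e^(−0.12)·[0.4721·46.7643 + 0.5279·4.8073] = 21.8334
Node 0 (S = 130): V_0 = e^(−0.12)·[0.4721·85.4112 + 0.5279·21.8334] = 45.9880

45.99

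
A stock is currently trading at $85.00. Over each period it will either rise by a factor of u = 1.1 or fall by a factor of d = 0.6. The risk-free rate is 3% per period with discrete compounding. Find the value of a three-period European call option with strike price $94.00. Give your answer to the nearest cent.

$11.14

Risk-neutral probability p = (1 + 0.03 − 0.6)/(1.1 − 0.6) = 0.4300/0.5000 = 0.8600
Terminal stock prices: S_uuu = 113.1, S_uud = 61.71, S_udd = 33.66, S_ddd = 18.36
Terminal payoffs (S − K): max(19.14, 0) = 19.14, max(-32.29, 0) = 0, max(-60.34, 0) = 0, max(-75.64, 0) = 0
Node uu (S = 102.9): V_uu = 1/1.03·[0.8600·19.1350 + 0.1400·0.0000] = 15.9768
Node ud (S = 56.1): V_ud = 1/1.03·[0.8600·0.0000 + 0.1400·0.0000] = 0.0000
Node dd (S = 30.6): V_dd = 1/1.03·[0.8600·0.0000 + 0.1400·0.0000] = 0.0000
Node u (S = 93.5): V_u = 1/1.03·[0.8600·15.9768 + 0.1400·0.0000] = 13.3398
Node d (S = 51): V_d = 1/1.03·[0.8600·0.0000 + 0.1400·0.0000] = 0.0000
Node 0 (S = 85): V_0 = 1/1.03·[0.8600·13.3398 + 0.1400·0.0000] = 11.1381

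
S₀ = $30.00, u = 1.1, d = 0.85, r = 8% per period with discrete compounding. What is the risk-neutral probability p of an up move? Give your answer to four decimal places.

Risk-neutral probability p = (1 + 0.08 − 0.85)/(1.1 − 0.85) = 0.2300/0.2500 = 0.9200

p = 0.9200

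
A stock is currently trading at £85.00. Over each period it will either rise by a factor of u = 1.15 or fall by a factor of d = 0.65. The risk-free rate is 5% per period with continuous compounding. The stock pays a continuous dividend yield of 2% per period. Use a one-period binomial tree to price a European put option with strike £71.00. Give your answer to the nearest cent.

£3.58

Per-period risk-free factor R = e^0.05 = 1.0513; dividend-adjusted growth = e^(0.05−0.02) = 1.0305.
Risk-neutral probability p = (1.0305 − 0.65)/(1.15 − 0.65) = 0.3805/0.5000 = 0.7609
Terminal stock prices: S_u = 97.75, S_d = 55.25
Terminal payoffs (K − S): max(-26.75, 0) = 0, max(15.75, 0) = 15.75
Node 0 (S = 85): V_0 = e^(−0.05)·[0.7609·0.0000 + 0.2391·15.7500] = 3.5820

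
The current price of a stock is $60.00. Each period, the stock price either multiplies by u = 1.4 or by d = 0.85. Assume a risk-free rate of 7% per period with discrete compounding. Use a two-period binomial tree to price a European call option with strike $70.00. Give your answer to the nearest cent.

Risk-neutral probability p = (1 + 0.07 − 0.85)/(1.4 − 0.85) = 0.2200/0.5500 = 0.4000
Terminal stock prices: S_uu = 117.6, S_ud = 71.4, S_dd = 43.35
Terminal payoffs (S − K): max(47.6, 0) = 47.6, max(1.4, 0) = 1.4, max(-26.65, 0) = 0
Node u (S = 84): V_u = 1/1.07·[0.4000·47.6000 + 0.6000·1.4000] = 18.5794
Node d (S = 51): V_d = 1/1.07·[0.4000·1.4000 + 0.6000·0.0000] = 0.5234
Node 0 (S = 60): V_0 = 1/1.07·[0.4000·18.5794 + 0.6000·0.5234] = 7.2391

$7.24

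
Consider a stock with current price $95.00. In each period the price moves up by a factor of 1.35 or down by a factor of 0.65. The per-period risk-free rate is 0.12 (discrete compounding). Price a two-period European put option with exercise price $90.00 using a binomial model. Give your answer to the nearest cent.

$6.63

Risk-neutral probability p = (1 + 0.12 − 0.65)/(1.35 − 0.65) = 0.4700/0.7000 = 0.6714
Terminal stock prices: S_uu = 173.1, S_ud = 83.36, S_dd = 40.14
Terminal payoffs (K − S): max(-83.14, 0) = 0, max(6.638, 0) = 6.638, max(49.86, 0) = 49.86
Node u (S = 128.2): V_u = 1/1.12·[0.6714·0.0000 + 0.3286·6.6375] = 1.9472
Node d (S = 61.75): V_d = 1/1.12·[0.6714·6.6375 + 0.3286·49.8625] = 18.6071
Node 0 (S = 95): V_0 = 1/1.12·[0.6714·1.9472 + 0.3286·18.6071] = 6.6261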